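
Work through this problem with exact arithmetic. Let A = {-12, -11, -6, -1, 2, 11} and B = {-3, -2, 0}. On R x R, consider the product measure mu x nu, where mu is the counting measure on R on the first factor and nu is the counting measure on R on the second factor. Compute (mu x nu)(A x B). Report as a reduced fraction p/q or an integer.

For a measurable rectangle A x B, the product measure satisfies
  (mu x nu)(A x B) = mu(A) * nu(B).
  mu(A) = 6.
  nu(B) = 3.
  (mu x nu)(A x B) = 6 * 3 = 18.

18


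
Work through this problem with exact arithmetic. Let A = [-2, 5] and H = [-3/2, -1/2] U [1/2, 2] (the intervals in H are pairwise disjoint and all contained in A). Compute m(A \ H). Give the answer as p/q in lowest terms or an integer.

The ambient interval has length m(A) = 5 - (-2) = 7.
Since the holes are disjoint and sit inside A, by finite additivity
  m(H) = sum_i (b_i - a_i), and m(A \ H) = m(A) - m(H).
Computing the hole measures:
  m(H_1) = -1/2 - (-3/2) = 1.
  m(H_2) = 2 - 1/2 = 3/2.
Summed: m(H) = 1 + 3/2 = 5/2.
So m(A \ H) = 7 - 5/2 = 9/2.

9/2


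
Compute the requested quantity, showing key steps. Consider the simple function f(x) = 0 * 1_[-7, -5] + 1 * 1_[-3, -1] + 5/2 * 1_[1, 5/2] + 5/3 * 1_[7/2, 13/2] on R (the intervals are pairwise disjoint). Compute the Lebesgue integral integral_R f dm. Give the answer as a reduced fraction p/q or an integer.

For a simple function f = sum_i c_i * 1_{A_i} with disjoint A_i,
  integral f dm = sum_i c_i * m(A_i).
Lengths of the A_i:
  m(A_1) = -5 - (-7) = 2.
  m(A_2) = -1 - (-3) = 2.
  m(A_3) = 5/2 - 1 = 3/2.
  m(A_4) = 13/2 - 7/2 = 3.
Contributions c_i * m(A_i):
  (0) * (2) = 0.
  (1) * (2) = 2.
  (5/2) * (3/2) = 15/4.
  (5/3) * (3) = 5.
Total: 0 + 2 + 15/4 + 5 = 43/4.

43/4


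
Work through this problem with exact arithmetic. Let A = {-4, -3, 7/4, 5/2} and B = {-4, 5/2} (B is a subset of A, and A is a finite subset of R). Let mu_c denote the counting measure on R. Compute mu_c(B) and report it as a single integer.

Counting measure assigns mu_c(E) = |E| (number of elements) when E is finite.
B has 2 element(s), so mu_c(B) = 2.

2


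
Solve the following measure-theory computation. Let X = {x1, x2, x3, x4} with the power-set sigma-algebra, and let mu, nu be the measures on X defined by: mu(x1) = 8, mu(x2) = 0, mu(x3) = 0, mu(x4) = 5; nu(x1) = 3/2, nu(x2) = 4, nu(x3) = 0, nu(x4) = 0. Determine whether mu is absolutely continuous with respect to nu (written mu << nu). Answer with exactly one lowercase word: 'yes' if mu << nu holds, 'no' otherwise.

mu << nu means: every nu-null measurable set is also mu-null; equivalently, for every atom x, if nu({x}) = 0 then mu({x}) = 0.
Checking each atom:
  x1: nu = 3/2 > 0 -> no constraint.
  x2: nu = 4 > 0 -> no constraint.
  x3: nu = 0, mu = 0 -> consistent with mu << nu.
  x4: nu = 0, mu = 5 > 0 -> violates mu << nu.
The atom(s) x4 violate the condition (nu = 0 but mu > 0). Therefore mu is NOT absolutely continuous w.r.t. nu.

no


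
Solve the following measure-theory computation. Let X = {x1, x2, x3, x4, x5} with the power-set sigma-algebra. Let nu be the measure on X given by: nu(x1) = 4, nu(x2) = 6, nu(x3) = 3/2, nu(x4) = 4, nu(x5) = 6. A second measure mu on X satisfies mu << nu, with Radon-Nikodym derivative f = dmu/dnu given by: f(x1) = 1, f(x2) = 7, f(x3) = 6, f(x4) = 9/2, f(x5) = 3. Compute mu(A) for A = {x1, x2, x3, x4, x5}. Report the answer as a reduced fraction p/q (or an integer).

By the defining property of the Radon-Nikodym derivative, for every measurable set A,
  mu(A) = integral_A f dnu.
Since nu is a discrete measure concentrated on the atoms of X, the integral over A reduces to the sum
  mu(A) = sum_{x in A} f(x) * nu({x}).
Computing each term:
  x1: f(x1) * nu(x1) = 1 * 4 = 4.
  x2: f(x2) * nu(x2) = 7 * 6 = 42.
  x3: f(x3) * nu(x3) = 6 * 3/2 = 9.
  x4: f(x4) * nu(x4) = 9/2 * 4 = 18.
  x5: f(x5) * nu(x5) = 3 * 6 = 18.
Summing: mu(A) = 4 + 42 + 9 + 18 + 18 = 91.

91


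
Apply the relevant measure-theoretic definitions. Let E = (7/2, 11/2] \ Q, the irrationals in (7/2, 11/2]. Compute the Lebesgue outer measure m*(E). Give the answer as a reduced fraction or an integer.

The interval I = (7/2, 11/2] has m(I) = 11/2 - 7/2 = 2 (endpoints are measure-zero, so open/closed/half-open agree). Write I = (I cap Q) u (I \ Q). The rationals in I are countable, so m*(I cap Q) = 0 (cover each rational by intervals whose total length is arbitrarily small). By countable subadditivity m*(I) <= m*(I cap Q) + m*(I \ Q), hence m*(I \ Q) >= m(I) = 2. The reverse inequality m*(I \ Q) <= m*(I) = 2 is trivial since (I \ Q) is a subset of I. Therefore m*(I \ Q) = 2.

2


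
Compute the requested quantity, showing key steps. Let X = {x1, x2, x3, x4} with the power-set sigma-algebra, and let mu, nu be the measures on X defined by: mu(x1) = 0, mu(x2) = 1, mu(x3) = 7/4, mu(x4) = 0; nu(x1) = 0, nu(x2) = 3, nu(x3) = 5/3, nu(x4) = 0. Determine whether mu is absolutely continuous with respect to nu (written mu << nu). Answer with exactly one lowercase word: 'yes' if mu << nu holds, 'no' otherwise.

mu << nu means: every nu-null measurable set is also mu-null; equivalently, for every atom x, if nu({x}) = 0 then mu({x}) = 0.
Checking each atom:
  x1: nu = 0, mu = 0 -> consistent with mu << nu.
  x2: nu = 3 > 0 -> no constraint.
  x3: nu = 5/3 > 0 -> no constraint.
  x4: nu = 0, mu = 0 -> consistent with mu << nu.
No atom violates the condition. Therefore mu << nu.

yes


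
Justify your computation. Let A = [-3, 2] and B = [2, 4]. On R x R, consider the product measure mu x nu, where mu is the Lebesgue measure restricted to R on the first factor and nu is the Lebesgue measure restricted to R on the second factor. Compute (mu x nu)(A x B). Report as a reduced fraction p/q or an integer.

For a measurable rectangle A x B, the product measure satisfies
  (mu x nu)(A x B) = mu(A) * nu(B).
  mu(A) = 5.
  nu(B) = 2.
  (mu x nu)(A x B) = 5 * 2 = 10.

10


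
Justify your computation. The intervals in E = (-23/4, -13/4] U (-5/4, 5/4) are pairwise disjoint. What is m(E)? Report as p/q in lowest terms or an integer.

For pairwise disjoint intervals, m(union_i I_i) = sum_i m(I_i),
and m is invariant under swapping open/closed endpoints (single points have measure 0).
So m(E) = sum_i (b_i - a_i).
  I_1 has length -13/4 - (-23/4) = 5/2.
  I_2 has length 5/4 - (-5/4) = 5/2.
Summing:
  m(E) = 5/2 + 5/2 = 5.

5


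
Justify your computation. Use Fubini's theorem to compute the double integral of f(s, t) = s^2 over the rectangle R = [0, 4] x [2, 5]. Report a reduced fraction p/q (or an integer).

f(s, t) is a tensor product of a function of s and a function of t, and both factors are bounded continuous (hence Lebesgue integrable) on the rectangle, so Fubini's theorem applies:
  integral_R f d(m x m) = (integral_a1^b1 s^2 ds) * (integral_a2^b2 1 dt).
Inner integral in s: integral_{0}^{4} s^2 ds = (4^3 - 0^3)/3
  = 64/3.
Inner integral in t: integral_{2}^{5} 1 dt = (5^1 - 2^1)/1
  = 3.
Product: (64/3) * (3) = 64.

64


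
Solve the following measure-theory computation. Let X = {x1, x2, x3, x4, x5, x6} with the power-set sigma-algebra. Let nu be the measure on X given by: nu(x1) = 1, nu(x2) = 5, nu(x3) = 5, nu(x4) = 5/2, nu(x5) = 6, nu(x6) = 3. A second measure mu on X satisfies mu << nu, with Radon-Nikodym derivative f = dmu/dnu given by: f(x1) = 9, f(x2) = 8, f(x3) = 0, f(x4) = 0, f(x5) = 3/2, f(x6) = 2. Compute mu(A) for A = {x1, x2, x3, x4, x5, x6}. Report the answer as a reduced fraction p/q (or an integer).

By the defining property of the Radon-Nikodym derivative, for every measurable set A,
  mu(A) = integral_A f dnu.
Since nu is a discrete measure concentrated on the atoms of X, the integral over A reduces to the sum
  mu(A) = sum_{x in A} f(x) * nu({x}).
Computing each term:
  x1: f(x1) * nu(x1) = 9 * 1 = 9.
  x2: f(x2) * nu(x2) = 8 * 5 = 40.
  x3: f(x3) * nu(x3) = 0 * 5 = 0.
  x4: f(x4) * nu(x4) = 0 * 5/2 = 0.
  x5: f(x5) * nu(x5) = 3/2 * 6 = 9.
  x6: f(x6) * nu(x6) = 2 * 3 = 6.
Summing: mu(A) = 9 + 40 + 0 + 0 + 9 + 6 = 64.

64


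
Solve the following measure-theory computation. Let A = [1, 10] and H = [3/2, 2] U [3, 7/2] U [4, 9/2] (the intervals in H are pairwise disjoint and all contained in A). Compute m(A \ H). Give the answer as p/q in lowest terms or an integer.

The ambient interval has length m(A) = 10 - 1 = 9.
Since the holes are disjoint and sit inside A, by finite additivity
  m(H) = sum_i (b_i - a_i), and m(A \ H) = m(A) - m(H).
Computing the hole measures:
  m(H_1) = 2 - 3/2 = 1/2.
  m(H_2) = 7/2 - 3 = 1/2.
  m(H_3) = 9/2 - 4 = 1/2.
Summed: m(H) = 1/2 + 1/2 + 1/2 = 3/2.
So m(A \ H) = 9 - 3/2 = 15/2.

15/2


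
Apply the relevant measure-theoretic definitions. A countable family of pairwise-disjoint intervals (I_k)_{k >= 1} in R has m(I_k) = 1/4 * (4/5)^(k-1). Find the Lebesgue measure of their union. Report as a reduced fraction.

By countable additivity of the Lebesgue measure on pairwise disjoint measurable sets,
  m(union_{k >= 1} I_k) = sum_{k >= 1} m(I_k) = sum_{k >= 1} a * r^(k-1),
  with a = 1/4 and r = 4/5.
Since 0 < r = 4/5 < 1, the geometric series converges:
  sum_{k >= 1} a * r^(k-1) = a / (1 - r).
  = 1/4 / (1 - 4/5)
  = 1/4 / (1/5)
  = 5/4.

5/4


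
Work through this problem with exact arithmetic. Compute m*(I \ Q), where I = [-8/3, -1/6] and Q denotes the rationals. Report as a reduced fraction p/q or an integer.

The interval I = [-8/3, -1/6] has m(I) = -1/6 - (-8/3) = 5/2 (endpoints are measure-zero, so open/closed/half-open agree). Write I = (I cap Q) u (I \ Q). The rationals in I are countable, so m*(I cap Q) = 0 (cover each rational by intervals whose total length is arbitrarily small). By countable subadditivity m*(I) <= m*(I cap Q) + m*(I \ Q), hence m*(I \ Q) >= m(I) = 5/2. The reverse inequality m*(I \ Q) <= m*(I) = 5/2 is trivial since (I \ Q) is a subset of I. Therefore m*(I \ Q) = 5/2.

5/2


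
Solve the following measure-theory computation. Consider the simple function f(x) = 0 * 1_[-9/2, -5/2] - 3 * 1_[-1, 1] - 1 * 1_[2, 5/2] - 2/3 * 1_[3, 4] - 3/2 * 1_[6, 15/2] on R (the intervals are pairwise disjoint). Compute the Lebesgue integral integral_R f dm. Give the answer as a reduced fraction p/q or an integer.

For a simple function f = sum_i c_i * 1_{A_i} with disjoint A_i,
  integral f dm = sum_i c_i * m(A_i).
Lengths of the A_i:
  m(A_1) = -5/2 - (-9/2) = 2.
  m(A_2) = 1 - (-1) = 2.
  m(A_3) = 5/2 - 2 = 1/2.
  m(A_4) = 4 - 3 = 1.
  m(A_5) = 15/2 - 6 = 3/2.
Contributions c_i * m(A_i):
  (0) * (2) = 0.
  (-3) * (2) = -6.
  (-1) * (1/2) = -1/2.
  (-2/3) * (1) = -2/3.
  (-3/2) * (3/2) = -9/4.
Total: 0 - 6 - 1/2 - 2/3 - 9/4 = -113/12.

-113/12


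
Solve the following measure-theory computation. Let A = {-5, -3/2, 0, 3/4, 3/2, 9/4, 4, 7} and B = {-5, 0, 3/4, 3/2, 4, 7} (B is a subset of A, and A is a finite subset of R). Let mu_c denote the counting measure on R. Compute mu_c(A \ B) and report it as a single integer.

Counting measure assigns mu_c(E) = |E| (number of elements) when E is finite. For B subset A, A \ B is the set of elements of A not in B, so |A \ B| = |A| - |B|.
|A| = 8, |B| = 6, so mu_c(A \ B) = 8 - 6 = 2.

2


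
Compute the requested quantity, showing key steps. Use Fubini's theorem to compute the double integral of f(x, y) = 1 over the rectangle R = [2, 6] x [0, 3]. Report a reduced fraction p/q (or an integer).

f(x, y) is a tensor product of a function of x and a function of y, and both factors are bounded continuous (hence Lebesgue integrable) on the rectangle, so Fubini's theorem applies:
  integral_R f d(m x m) = (integral_a1^b1 1 dx) * (integral_a2^b2 1 dy).
Inner integral in x: integral_{2}^{6} 1 dx = (6^1 - 2^1)/1
  = 4.
Inner integral in y: integral_{0}^{3} 1 dy = (3^1 - 0^1)/1
  = 3.
Product: (4) * (3) = 12.

12


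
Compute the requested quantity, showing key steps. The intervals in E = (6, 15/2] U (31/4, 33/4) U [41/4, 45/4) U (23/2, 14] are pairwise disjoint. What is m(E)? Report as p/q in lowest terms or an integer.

For pairwise disjoint intervals, m(union_i I_i) = sum_i m(I_i),
and m is invariant under swapping open/closed endpoints (single points have measure 0).
So m(E) = sum_i (b_i - a_i).
  I_1 has length 15/2 - 6 = 3/2.
  I_2 has length 33/4 - 31/4 = 1/2.
  I_3 has length 45/4 - 41/4 = 1.
  I_4 has length 14 - 23/2 = 5/2.
Summing:
  m(E) = 3/2 + 1/2 + 1 + 5/2 = 11/2.

11/2


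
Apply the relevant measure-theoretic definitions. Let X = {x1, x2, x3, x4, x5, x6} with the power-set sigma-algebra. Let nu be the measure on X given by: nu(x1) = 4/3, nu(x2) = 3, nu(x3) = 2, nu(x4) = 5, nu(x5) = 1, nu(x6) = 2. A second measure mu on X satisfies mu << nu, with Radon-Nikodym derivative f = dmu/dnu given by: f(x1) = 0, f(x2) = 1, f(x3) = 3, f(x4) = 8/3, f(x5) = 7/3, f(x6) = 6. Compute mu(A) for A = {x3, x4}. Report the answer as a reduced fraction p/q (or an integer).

By the defining property of the Radon-Nikodym derivative, for every measurable set A,
  mu(A) = integral_A f dnu.
Since nu is a discrete measure concentrated on the atoms of X, the integral over A reduces to the sum
  mu(A) = sum_{x in A} f(x) * nu({x}).
Computing each term:
  x3: f(x3) * nu(x3) = 3 * 2 = 6.
  x4: f(x4) * nu(x4) = 8/3 * 5 = 40/3.
Summing: mu(A) = 6 + 40/3 = 58/3.

58/3


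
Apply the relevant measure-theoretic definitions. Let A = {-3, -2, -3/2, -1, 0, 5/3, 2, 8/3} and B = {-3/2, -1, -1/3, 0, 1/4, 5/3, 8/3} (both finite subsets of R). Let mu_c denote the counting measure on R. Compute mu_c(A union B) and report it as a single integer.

Counting measure on a finite set equals cardinality. By inclusion-exclusion, |A union B| = |A| + |B| - |A cap B|.
|A| = 8, |B| = 7, |A cap B| = 5.
So mu_c(A union B) = 8 + 7 - 5 = 10.

10


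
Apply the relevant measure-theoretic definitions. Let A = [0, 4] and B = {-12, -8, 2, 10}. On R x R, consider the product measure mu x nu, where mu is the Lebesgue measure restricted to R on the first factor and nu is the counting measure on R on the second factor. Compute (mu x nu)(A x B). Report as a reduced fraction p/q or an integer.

For a measurable rectangle A x B, the product measure satisfies
  (mu x nu)(A x B) = mu(A) * nu(B).
  mu(A) = 4.
  nu(B) = 4.
  (mu x nu)(A x B) = 4 * 4 = 16.

16


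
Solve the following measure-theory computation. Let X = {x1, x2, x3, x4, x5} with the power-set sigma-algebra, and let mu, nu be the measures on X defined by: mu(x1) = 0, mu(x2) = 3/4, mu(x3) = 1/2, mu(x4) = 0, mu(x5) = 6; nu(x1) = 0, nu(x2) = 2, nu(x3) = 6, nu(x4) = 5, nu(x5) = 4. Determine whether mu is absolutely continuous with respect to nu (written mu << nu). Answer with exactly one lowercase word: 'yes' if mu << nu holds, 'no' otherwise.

mu << nu means: every nu-null measurable set is also mu-null; equivalently, for every atom x, if nu({x}) = 0 then mu({x}) = 0.
Checking each atom:
  x1: nu = 0, mu = 0 -> consistent with mu << nu.
  x2: nu = 2 > 0 -> no constraint.
  x3: nu = 6 > 0 -> no constraint.
  x4: nu = 5 > 0 -> no constraint.
  x5: nu = 4 > 0 -> no constraint.
No atom violates the condition. Therefore mu << nu.

yes


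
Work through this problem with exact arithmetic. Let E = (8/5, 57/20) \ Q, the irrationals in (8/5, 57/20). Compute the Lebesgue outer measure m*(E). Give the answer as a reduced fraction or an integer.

The interval I = (8/5, 57/20) has m(I) = 57/20 - 8/5 = 5/4 (endpoints are measure-zero, so open/closed/half-open agree). Write I = (I cap Q) u (I \ Q). The rationals in I are countable, so m*(I cap Q) = 0 (cover each rational by intervals whose total length is arbitrarily small). By countable subadditivity m*(I) <= m*(I cap Q) + m*(I \ Q), hence m*(I \ Q) >= m(I) = 5/4. The reverse inequality m*(I \ Q) <= m*(I) = 5/4 is trivial since (I \ Q) is a subset of I. Therefore m*(I \ Q) = 5/4.

5/4


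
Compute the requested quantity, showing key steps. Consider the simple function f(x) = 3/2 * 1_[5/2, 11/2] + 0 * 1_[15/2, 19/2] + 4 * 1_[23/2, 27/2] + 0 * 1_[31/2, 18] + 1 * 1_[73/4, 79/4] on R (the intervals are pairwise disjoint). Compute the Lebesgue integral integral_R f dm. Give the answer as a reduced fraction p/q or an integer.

For a simple function f = sum_i c_i * 1_{A_i} with disjoint A_i,
  integral f dm = sum_i c_i * m(A_i).
Lengths of the A_i:
  m(A_1) = 11/2 - 5/2 = 3.
  m(A_2) = 19/2 - 15/2 = 2.
  m(A_3) = 27/2 - 23/2 = 2.
  m(A_4) = 18 - 31/2 = 5/2.
  m(A_5) = 79/4 - 73/4 = 3/2.
Contributions c_i * m(A_i):
  (3/2) * (3) = 9/2.
  (0) * (2) = 0.
  (4) * (2) = 8.
  (0) * (5/2) = 0.
  (1) * (3/2) = 3/2.
Total: 9/2 + 0 + 8 + 0 + 3/2 = 14.

14


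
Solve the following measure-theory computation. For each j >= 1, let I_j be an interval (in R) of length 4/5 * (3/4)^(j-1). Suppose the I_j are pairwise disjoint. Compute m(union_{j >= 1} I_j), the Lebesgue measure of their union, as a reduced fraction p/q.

By countable additivity of the Lebesgue measure on pairwise disjoint measurable sets,
  m(union_{j >= 1} I_j) = sum_{j >= 1} m(I_j) = sum_{j >= 1} a * r^(j-1),
  with a = 4/5 and r = 3/4.
Since 0 < r = 3/4 < 1, the geometric series converges:
  sum_{j >= 1} a * r^(j-1) = a / (1 - r).
  = 4/5 / (1 - 3/4)
  = 4/5 / (1/4)
  = 16/5.

16/5


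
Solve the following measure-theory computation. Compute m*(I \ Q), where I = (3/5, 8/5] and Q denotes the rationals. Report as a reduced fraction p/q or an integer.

The interval I = (3/5, 8/5] has m(I) = 8/5 - 3/5 = 1 (endpoints are measure-zero, so open/closed/half-open agree). Write I = (I cap Q) u (I \ Q). The rationals in I are countable, so m*(I cap Q) = 0 (cover each rational by intervals whose total length is arbitrarily small). By countable subadditivity m*(I) <= m*(I cap Q) + m*(I \ Q), hence m*(I \ Q) >= m(I) = 1. The reverse inequality m*(I \ Q) <= m*(I) = 1 is trivial since (I \ Q) is a subset of I. Therefore m*(I \ Q) = 1.

1


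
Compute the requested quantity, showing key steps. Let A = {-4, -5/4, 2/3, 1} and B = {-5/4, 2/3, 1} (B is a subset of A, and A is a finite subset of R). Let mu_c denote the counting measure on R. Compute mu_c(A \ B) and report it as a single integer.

Counting measure assigns mu_c(E) = |E| (number of elements) when E is finite. For B subset A, A \ B is the set of elements of A not in B, so |A \ B| = |A| - |B|.
|A| = 4, |B| = 3, so mu_c(A \ B) = 4 - 3 = 1.

1


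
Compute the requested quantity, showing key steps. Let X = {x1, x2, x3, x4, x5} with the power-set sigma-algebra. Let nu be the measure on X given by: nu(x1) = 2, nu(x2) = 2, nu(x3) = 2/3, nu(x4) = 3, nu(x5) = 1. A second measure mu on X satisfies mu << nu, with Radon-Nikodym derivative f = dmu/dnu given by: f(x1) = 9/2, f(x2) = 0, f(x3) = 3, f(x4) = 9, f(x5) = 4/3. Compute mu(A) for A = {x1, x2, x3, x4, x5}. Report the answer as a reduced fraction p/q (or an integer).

By the defining property of the Radon-Nikodym derivative, for every measurable set A,
  mu(A) = integral_A f dnu.
Since nu is a discrete measure concentrated on the atoms of X, the integral over A reduces to the sum
  mu(A) = sum_{x in A} f(x) * nu({x}).
Computing each term:
  x1: f(x1) * nu(x1) = 9/2 * 2 = 9.
  x2: f(x2) * nu(x2) = 0 * 2 = 0.
  x3: f(x3) * nu(x3) = 3 * 2/3 = 2.
  x4: f(x4) * nu(x4) = 9 * 3 = 27.
  x5: f(x5) * nu(x5) = 4/3 * 1 = 4/3.
Summing: mu(A) = 9 + 0 + 2 + 27 + 4/3 = 118/3.

118/3


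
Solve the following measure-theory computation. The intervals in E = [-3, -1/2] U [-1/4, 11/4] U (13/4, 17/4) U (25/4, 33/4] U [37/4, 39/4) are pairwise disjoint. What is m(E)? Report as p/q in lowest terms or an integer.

For pairwise disjoint intervals, m(union_i I_i) = sum_i m(I_i),
and m is invariant under swapping open/closed endpoints (single points have measure 0).
So m(E) = sum_i (b_i - a_i).
  I_1 has length -1/2 - (-3) = 5/2.
  I_2 has length 11/4 - (-1/4) = 3.
  I_3 has length 17/4 - 13/4 = 1.
  I_4 has length 33/4 - 25/4 = 2.
  I_5 has length 39/4 - 37/4 = 1/2.
Summing:
  m(E) = 5/2 + 3 + 1 + 2 + 1/2 = 9.

9


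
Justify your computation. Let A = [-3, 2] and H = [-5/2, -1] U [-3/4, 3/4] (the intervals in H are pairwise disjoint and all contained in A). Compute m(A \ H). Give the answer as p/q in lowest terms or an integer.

The ambient interval has length m(A) = 2 - (-3) = 5.
Since the holes are disjoint and sit inside A, by finite additivity
  m(H) = sum_i (b_i - a_i), and m(A \ H) = m(A) - m(H).
Computing the hole measures:
  m(H_1) = -1 - (-5/2) = 3/2.
  m(H_2) = 3/4 - (-3/4) = 3/2.
Summed: m(H) = 3/2 + 3/2 = 3.
So m(A \ H) = 5 - 3 = 2.

2


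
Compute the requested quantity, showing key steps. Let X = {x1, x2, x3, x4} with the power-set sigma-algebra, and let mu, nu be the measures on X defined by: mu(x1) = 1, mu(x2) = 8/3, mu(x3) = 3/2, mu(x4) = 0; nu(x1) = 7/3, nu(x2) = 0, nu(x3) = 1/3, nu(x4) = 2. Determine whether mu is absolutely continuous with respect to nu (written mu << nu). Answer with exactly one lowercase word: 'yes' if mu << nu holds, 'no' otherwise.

mu << nu means: every nu-null measurable set is also mu-null; equivalently, for every atom x, if nu({x}) = 0 then mu({x}) = 0.
Checking each atom:
  x1: nu = 7/3 > 0 -> no constraint.
  x2: nu = 0, mu = 8/3 > 0 -> violates mu << nu.
  x3: nu = 1/3 > 0 -> no constraint.
  x4: nu = 2 > 0 -> no constraint.
The atom(s) x2 violate the condition (nu = 0 but mu > 0). Therefore mu is NOT absolutely continuous w.r.t. nu.

no


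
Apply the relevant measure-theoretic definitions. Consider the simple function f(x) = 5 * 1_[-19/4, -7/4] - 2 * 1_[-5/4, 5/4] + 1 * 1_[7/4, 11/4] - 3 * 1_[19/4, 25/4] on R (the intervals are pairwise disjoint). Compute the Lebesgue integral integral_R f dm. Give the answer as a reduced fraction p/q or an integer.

For a simple function f = sum_i c_i * 1_{A_i} with disjoint A_i,
  integral f dm = sum_i c_i * m(A_i).
Lengths of the A_i:
  m(A_1) = -7/4 - (-19/4) = 3.
  m(A_2) = 5/4 - (-5/4) = 5/2.
  m(A_3) = 11/4 - 7/4 = 1.
  m(A_4) = 25/4 - 19/4 = 3/2.
Contributions c_i * m(A_i):
  (5) * (3) = 15.
  (-2) * (5/2) = -5.
  (1) * (1) = 1.
  (-3) * (3/2) = -9/2.
Total: 15 - 5 + 1 - 9/2 = 13/2.

13/2


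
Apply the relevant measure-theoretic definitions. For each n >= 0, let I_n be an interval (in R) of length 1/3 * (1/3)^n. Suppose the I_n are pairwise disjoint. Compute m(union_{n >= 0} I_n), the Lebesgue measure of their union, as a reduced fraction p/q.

By countable additivity of the Lebesgue measure on pairwise disjoint measurable sets,
  m(union_{n >= 0} I_n) = sum_{n >= 0} m(I_n) = sum_{n >= 0} a * r^n,
  with a = 1/3 and r = 1/3.
Since 0 < r = 1/3 < 1, the geometric series converges:
  sum_{n >= 0} a * r^n = a / (1 - r).
  = 1/3 / (1 - 1/3)
  = 1/3 / (2/3)
  = 1/2.

1/2


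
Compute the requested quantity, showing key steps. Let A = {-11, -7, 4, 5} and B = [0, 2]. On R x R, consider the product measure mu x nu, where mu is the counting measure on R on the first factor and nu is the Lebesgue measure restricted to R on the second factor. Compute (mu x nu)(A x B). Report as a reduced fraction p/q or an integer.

For a measurable rectangle A x B, the product measure satisfies
  (mu x nu)(A x B) = mu(A) * nu(B).
  mu(A) = 4.
  nu(B) = 2.
  (mu x nu)(A x B) = 4 * 2 = 8.

8


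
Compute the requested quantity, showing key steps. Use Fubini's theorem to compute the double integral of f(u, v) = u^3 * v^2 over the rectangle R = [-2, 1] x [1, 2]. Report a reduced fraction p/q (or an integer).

f(u, v) is a tensor product of a function of u and a function of v, and both factors are bounded continuous (hence Lebesgue integrable) on the rectangle, so Fubini's theorem applies:
  integral_R f d(m x m) = (integral_a1^b1 u^3 du) * (integral_a2^b2 v^2 dv).
Inner integral in u: integral_{-2}^{1} u^3 du = (1^4 - (-2)^4)/4
  = -15/4.
Inner integral in v: integral_{1}^{2} v^2 dv = (2^3 - 1^3)/3
  = 7/3.
Product: (-15/4) * (7/3) = -35/4.

-35/4


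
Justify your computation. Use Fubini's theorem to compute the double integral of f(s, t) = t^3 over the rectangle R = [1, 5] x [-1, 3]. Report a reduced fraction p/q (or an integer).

f(s, t) is a tensor product of a function of s and a function of t, and both factors are bounded continuous (hence Lebesgue integrable) on the rectangle, so Fubini's theorem applies:
  integral_R f d(m x m) = (integral_a1^b1 1 ds) * (integral_a2^b2 t^3 dt).
Inner integral in s: integral_{1}^{5} 1 ds = (5^1 - 1^1)/1
  = 4.
Inner integral in t: integral_{-1}^{3} t^3 dt = (3^4 - (-1)^4)/4
  = 20.
Product: (4) * (20) = 80.

80


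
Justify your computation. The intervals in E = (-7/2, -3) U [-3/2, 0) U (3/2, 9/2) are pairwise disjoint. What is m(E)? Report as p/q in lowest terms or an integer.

For pairwise disjoint intervals, m(union_i I_i) = sum_i m(I_i),
and m is invariant under swapping open/closed endpoints (single points have measure 0).
So m(E) = sum_i (b_i - a_i).
  I_1 has length -3 - (-7/2) = 1/2.
  I_2 has length 0 - (-3/2) = 3/2.
  I_3 has length 9/2 - 3/2 = 3.
Summing:
  m(E) = 1/2 + 3/2 + 3 = 5.

5


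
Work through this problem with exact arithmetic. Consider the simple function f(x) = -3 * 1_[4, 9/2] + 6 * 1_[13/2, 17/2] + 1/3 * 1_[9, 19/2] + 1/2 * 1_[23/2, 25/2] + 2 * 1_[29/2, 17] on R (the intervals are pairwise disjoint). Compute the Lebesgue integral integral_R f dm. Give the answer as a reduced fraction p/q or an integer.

For a simple function f = sum_i c_i * 1_{A_i} with disjoint A_i,
  integral f dm = sum_i c_i * m(A_i).
Lengths of the A_i:
  m(A_1) = 9/2 - 4 = 1/2.
  m(A_2) = 17/2 - 13/2 = 2.
  m(A_3) = 19/2 - 9 = 1/2.
  m(A_4) = 25/2 - 23/2 = 1.
  m(A_5) = 17 - 29/2 = 5/2.
Contributions c_i * m(A_i):
  (-3) * (1/2) = -3/2.
  (6) * (2) = 12.
  (1/3) * (1/2) = 1/6.
  (1/2) * (1) = 1/2.
  (2) * (5/2) = 5.
Total: -3/2 + 12 + 1/6 + 1/2 + 5 = 97/6.

97/6


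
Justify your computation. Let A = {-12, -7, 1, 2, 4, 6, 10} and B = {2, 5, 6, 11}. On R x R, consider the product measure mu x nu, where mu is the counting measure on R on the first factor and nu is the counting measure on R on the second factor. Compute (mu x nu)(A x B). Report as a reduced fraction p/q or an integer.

For a measurable rectangle A x B, the product measure satisfies
  (mu x nu)(A x B) = mu(A) * nu(B).
  mu(A) = 7.
  nu(B) = 4.
  (mu x nu)(A x B) = 7 * 4 = 28.

28


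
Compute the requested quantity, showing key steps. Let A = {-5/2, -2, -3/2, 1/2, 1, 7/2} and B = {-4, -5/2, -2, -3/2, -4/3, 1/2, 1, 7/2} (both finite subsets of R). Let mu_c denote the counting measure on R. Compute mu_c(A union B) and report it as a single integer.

Counting measure on a finite set equals cardinality. By inclusion-exclusion, |A union B| = |A| + |B| - |A cap B|.
|A| = 6, |B| = 8, |A cap B| = 6.
So mu_c(A union B) = 6 + 8 - 6 = 8.

8


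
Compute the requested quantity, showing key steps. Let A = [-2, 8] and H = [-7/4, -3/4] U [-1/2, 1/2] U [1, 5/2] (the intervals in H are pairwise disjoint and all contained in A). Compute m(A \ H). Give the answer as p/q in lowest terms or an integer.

The ambient interval has length m(A) = 8 - (-2) = 10.
Since the holes are disjoint and sit inside A, by finite additivity
  m(H) = sum_i (b_i - a_i), and m(A \ H) = m(A) - m(H).
Computing the hole measures:
  m(H_1) = -3/4 - (-7/4) = 1.
  m(H_2) = 1/2 - (-1/2) = 1.
  m(H_3) = 5/2 - 1 = 3/2.
Summed: m(H) = 1 + 1 + 3/2 = 7/2.
So m(A \ H) = 10 - 7/2 = 13/2.

13/2


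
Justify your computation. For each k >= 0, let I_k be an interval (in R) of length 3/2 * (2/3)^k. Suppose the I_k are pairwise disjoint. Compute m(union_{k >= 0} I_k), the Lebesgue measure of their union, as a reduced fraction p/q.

By countable additivity of the Lebesgue measure on pairwise disjoint measurable sets,
  m(union_{k >= 0} I_k) = sum_{k >= 0} m(I_k) = sum_{k >= 0} a * r^k,
  with a = 3/2 and r = 2/3.
Since 0 < r = 2/3 < 1, the geometric series converges:
  sum_{k >= 0} a * r^k = a / (1 - r).
  = 3/2 / (1 - 2/3)
  = 3/2 / (1/3)
  = 9/2.

9/2


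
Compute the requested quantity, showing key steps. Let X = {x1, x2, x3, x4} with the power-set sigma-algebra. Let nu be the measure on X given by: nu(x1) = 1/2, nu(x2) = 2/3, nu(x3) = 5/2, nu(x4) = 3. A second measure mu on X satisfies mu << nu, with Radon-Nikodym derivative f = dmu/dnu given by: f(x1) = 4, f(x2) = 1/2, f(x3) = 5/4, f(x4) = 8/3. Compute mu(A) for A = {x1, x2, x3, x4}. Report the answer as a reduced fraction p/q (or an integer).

By the defining property of the Radon-Nikodym derivative, for every measurable set A,
  mu(A) = integral_A f dnu.
Since nu is a discrete measure concentrated on the atoms of X, the integral over A reduces to the sum
  mu(A) = sum_{x in A} f(x) * nu({x}).
Computing each term:
  x1: f(x1) * nu(x1) = 4 * 1/2 = 2.
  x2: f(x2) * nu(x2) = 1/2 * 2/3 = 1/3.
  x3: f(x3) * nu(x3) = 5/4 * 5/2 = 25/8.
  x4: f(x4) * nu(x4) = 8/3 * 3 = 8.
Summing: mu(A) = 2 + 1/3 + 25/8 + 8 = 323/24.

323/24


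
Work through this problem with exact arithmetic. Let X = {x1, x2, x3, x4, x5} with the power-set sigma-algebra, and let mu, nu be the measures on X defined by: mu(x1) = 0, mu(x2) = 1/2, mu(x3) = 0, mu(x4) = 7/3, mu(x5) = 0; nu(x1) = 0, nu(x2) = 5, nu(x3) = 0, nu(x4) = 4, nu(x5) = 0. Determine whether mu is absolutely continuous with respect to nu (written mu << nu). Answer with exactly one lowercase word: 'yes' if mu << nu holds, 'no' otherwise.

mu << nu means: every nu-null measurable set is also mu-null; equivalently, for every atom x, if nu({x}) = 0 then mu({x}) = 0.
Checking each atom:
  x1: nu = 0, mu = 0 -> consistent with mu << nu.
  x2: nu = 5 > 0 -> no constraint.
  x3: nu = 0, mu = 0 -> consistent with mu << nu.
  x4: nu = 4 > 0 -> no constraint.
  x5: nu = 0, mu = 0 -> consistent with mu << nu.
No atom violates the condition. Therefore mu << nu.

yes


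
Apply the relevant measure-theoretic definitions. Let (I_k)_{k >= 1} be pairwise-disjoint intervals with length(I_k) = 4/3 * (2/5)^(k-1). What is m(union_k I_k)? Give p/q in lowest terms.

By countable additivity of the Lebesgue measure on pairwise disjoint measurable sets,
  m(union_{k >= 1} I_k) = sum_{k >= 1} m(I_k) = sum_{k >= 1} a * r^(k-1),
  with a = 4/3 and r = 2/5.
Since 0 < r = 2/5 < 1, the geometric series converges:
  sum_{k >= 1} a * r^(k-1) = a / (1 - r).
  = 4/3 / (1 - 2/5)
  = 4/3 / (3/5)
  = 20/9.

20/9


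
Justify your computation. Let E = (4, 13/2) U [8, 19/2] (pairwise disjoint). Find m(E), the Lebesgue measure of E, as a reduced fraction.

For pairwise disjoint intervals, m(union_i I_i) = sum_i m(I_i),
and m is invariant under swapping open/closed endpoints (single points have measure 0).
So m(E) = sum_i (b_i - a_i).
  I_1 has length 13/2 - 4 = 5/2.
  I_2 has length 19/2 - 8 = 3/2.
Summing:
  m(E) = 5/2 + 3/2 = 4.

4


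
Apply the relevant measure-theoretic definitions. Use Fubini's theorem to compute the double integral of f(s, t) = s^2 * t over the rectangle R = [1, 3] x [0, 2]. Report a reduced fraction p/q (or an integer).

f(s, t) is a tensor product of a function of s and a function of t, and both factors are bounded continuous (hence Lebesgue integrable) on the rectangle, so Fubini's theorem applies:
  integral_R f d(m x m) = (integral_a1^b1 s^2 ds) * (integral_a2^b2 t dt).
Inner integral in s: integral_{1}^{3} s^2 ds = (3^3 - 1^3)/3
  = 26/3.
Inner integral in t: integral_{0}^{2} t dt = (2^2 - 0^2)/2
  = 2.
Product: (26/3) * (2) = 52/3.

52/3


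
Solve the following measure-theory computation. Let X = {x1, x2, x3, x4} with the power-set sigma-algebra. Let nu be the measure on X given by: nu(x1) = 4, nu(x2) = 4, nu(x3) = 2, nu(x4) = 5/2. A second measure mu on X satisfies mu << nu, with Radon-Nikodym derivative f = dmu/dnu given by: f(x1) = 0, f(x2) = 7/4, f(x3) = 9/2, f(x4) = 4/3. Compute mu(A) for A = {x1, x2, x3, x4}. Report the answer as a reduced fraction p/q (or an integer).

By the defining property of the Radon-Nikodym derivative, for every measurable set A,
  mu(A) = integral_A f dnu.
Since nu is a discrete measure concentrated on the atoms of X, the integral over A reduces to the sum
  mu(A) = sum_{x in A} f(x) * nu({x}).
Computing each term:
  x1: f(x1) * nu(x1) = 0 * 4 = 0.
  x2: f(x2) * nu(x2) = 7/4 * 4 = 7.
  x3: f(x3) * nu(x3) = 9/2 * 2 = 9.
  x4: f(x4) * nu(x4) = 4/3 * 5/2 = 10/3.
Summing: mu(A) = 0 + 7 + 9 + 10/3 = 58/3.

58/3


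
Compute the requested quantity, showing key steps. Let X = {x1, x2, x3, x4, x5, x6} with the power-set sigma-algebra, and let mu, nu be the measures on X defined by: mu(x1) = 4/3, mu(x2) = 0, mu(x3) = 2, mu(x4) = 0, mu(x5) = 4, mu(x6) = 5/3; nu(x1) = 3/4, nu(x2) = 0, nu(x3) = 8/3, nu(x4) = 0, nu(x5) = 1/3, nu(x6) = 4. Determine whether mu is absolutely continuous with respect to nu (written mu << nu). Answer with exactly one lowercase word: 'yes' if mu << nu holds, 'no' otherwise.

mu << nu means: every nu-null measurable set is also mu-null; equivalently, for every atom x, if nu({x}) = 0 then mu({x}) = 0.
Checking each atom:
  x1: nu = 3/4 > 0 -> no constraint.
  x2: nu = 0, mu = 0 -> consistent with mu << nu.
  x3: nu = 8/3 > 0 -> no constraint.
  x4: nu = 0, mu = 0 -> consistent with mu << nu.
  x5: nu = 1/3 > 0 -> no constraint.
  x6: nu = 4 > 0 -> no constraint.
No atom violates the condition. Therefore mu << nu.

yes


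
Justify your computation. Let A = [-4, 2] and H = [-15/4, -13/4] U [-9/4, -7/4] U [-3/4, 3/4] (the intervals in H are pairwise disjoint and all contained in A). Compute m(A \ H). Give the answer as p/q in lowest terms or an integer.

The ambient interval has length m(A) = 2 - (-4) = 6.
Since the holes are disjoint and sit inside A, by finite additivity
  m(H) = sum_i (b_i - a_i), and m(A \ H) = m(A) - m(H).
Computing the hole measures:
  m(H_1) = -13/4 - (-15/4) = 1/2.
  m(H_2) = -7/4 - (-9/4) = 1/2.
  m(H_3) = 3/4 - (-3/4) = 3/2.
Summed: m(H) = 1/2 + 1/2 + 3/2 = 5/2.
So m(A \ H) = 6 - 5/2 = 7/2.

7/2


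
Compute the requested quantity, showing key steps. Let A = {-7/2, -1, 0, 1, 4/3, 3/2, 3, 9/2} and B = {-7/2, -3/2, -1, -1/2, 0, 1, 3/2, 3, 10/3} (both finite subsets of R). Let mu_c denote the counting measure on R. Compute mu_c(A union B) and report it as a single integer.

Counting measure on a finite set equals cardinality. By inclusion-exclusion, |A union B| = |A| + |B| - |A cap B|.
|A| = 8, |B| = 9, |A cap B| = 6.
So mu_c(A union B) = 8 + 9 - 6 = 11.

11


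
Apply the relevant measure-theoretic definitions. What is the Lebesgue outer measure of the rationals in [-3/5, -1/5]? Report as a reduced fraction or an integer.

Q cap [-3/5, -1/5] is countable; list its elements as q_1, q_2, ... . Fix eps > 0 and cover the k-th point by an interval of length eps * 2^(-k). The cover has total length eps * sum_{k>=1} 2^(-k) = eps, so by definition of outer measure m*(Q cap [-3/5, -1/5]) <= eps. Since eps was arbitrary and m* >= 0, the outer measure is 0.

0


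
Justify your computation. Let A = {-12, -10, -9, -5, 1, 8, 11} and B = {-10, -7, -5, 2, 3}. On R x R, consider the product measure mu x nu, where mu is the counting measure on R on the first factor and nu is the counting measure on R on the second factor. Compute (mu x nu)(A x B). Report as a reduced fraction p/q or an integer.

For a measurable rectangle A x B, the product measure satisfies
  (mu x nu)(A x B) = mu(A) * nu(B).
  mu(A) = 7.
  nu(B) = 5.
  (mu x nu)(A x B) = 7 * 5 = 35.

35


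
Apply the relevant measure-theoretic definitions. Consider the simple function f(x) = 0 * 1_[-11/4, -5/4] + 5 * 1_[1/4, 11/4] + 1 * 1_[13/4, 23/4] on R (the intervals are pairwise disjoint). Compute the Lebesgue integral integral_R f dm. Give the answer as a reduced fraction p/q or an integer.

For a simple function f = sum_i c_i * 1_{A_i} with disjoint A_i,
  integral f dm = sum_i c_i * m(A_i).
Lengths of the A_i:
  m(A_1) = -5/4 - (-11/4) = 3/2.
  m(A_2) = 11/4 - 1/4 = 5/2.
  m(A_3) = 23/4 - 13/4 = 5/2.
Contributions c_i * m(A_i):
  (0) * (3/2) = 0.
  (5) * (5/2) = 25/2.
  (1) * (5/2) = 5/2.
Total: 0 + 25/2 + 5/2 = 15.

15


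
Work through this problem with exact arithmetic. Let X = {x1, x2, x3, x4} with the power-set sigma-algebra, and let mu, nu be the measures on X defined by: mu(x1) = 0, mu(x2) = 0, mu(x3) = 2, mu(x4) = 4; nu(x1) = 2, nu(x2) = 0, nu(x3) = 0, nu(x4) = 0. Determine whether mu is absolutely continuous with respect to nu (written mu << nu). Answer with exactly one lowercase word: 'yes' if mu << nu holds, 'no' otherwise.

mu << nu means: every nu-null measurable set is also mu-null; equivalently, for every atom x, if nu({x}) = 0 then mu({x}) = 0.
Checking each atom:
  x1: nu = 2 > 0 -> no constraint.
  x2: nu = 0, mu = 0 -> consistent with mu << nu.
  x3: nu = 0, mu = 2 > 0 -> violates mu << nu.
  x4: nu = 0, mu = 4 > 0 -> violates mu << nu.
The atom(s) x3, x4 violate the condition (nu = 0 but mu > 0). Therefore mu is NOT absolutely continuous w.r.t. nu.

no


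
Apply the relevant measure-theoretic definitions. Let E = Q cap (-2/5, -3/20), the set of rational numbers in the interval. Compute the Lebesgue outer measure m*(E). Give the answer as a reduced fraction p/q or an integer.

The set Q cap (-2/5, -3/20) is countable (a subset of the countable set Q). Lebesgue outer measure of any countable set is 0: each singleton {q} has m*({q}) = 0, and by countable subadditivity m*(union_k {q_k}) <= sum_k m*({q_k}) = sum_k 0 = 0. The reverse inequality m*(E) >= 0 is automatic. So m*(Q cap (-2/5, -3/20)) = 0.

0


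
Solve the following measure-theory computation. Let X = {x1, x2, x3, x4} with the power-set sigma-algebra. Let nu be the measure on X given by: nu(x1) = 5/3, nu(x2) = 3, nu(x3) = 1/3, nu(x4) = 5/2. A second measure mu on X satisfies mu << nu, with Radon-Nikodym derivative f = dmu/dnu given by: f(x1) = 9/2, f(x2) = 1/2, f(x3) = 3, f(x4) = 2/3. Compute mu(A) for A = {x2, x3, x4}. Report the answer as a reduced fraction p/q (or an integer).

By the defining property of the Radon-Nikodym derivative, for every measurable set A,
  mu(A) = integral_A f dnu.
Since nu is a discrete measure concentrated on the atoms of X, the integral over A reduces to the sum
  mu(A) = sum_{x in A} f(x) * nu({x}).
Computing each term:
  x2: f(x2) * nu(x2) = 1/2 * 3 = 3/2.
  x3: f(x3) * nu(x3) = 3 * 1/3 = 1.
  x4: f(x4) * nu(x4) = 2/3 * 5/2 = 5/3.
Summing: mu(A) = 3/2 + 1 + 5/3 = 25/6.

25/6


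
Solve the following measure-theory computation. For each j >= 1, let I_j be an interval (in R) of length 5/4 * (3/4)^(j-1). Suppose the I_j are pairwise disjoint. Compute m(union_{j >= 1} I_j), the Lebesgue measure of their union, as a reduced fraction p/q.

By countable additivity of the Lebesgue measure on pairwise disjoint measurable sets,
  m(union_{j >= 1} I_j) = sum_{j >= 1} m(I_j) = sum_{j >= 1} a * r^(j-1),
  with a = 5/4 and r = 3/4.
Since 0 < r = 3/4 < 1, the geometric series converges:
  sum_{j >= 1} a * r^(j-1) = a / (1 - r).
  = 5/4 / (1 - 3/4)
  = 5/4 / (1/4)
  = 5.

5


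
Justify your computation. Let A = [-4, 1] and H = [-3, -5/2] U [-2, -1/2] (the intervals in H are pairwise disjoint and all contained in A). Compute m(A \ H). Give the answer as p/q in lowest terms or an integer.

The ambient interval has length m(A) = 1 - (-4) = 5.
Since the holes are disjoint and sit inside A, by finite additivity
  m(H) = sum_i (b_i - a_i), and m(A \ H) = m(A) - m(H).
Computing the hole measures:
  m(H_1) = -5/2 - (-3) = 1/2.
  m(H_2) = -1/2 - (-2) = 3/2.
Summed: m(H) = 1/2 + 3/2 = 2.
So m(A \ H) = 5 - 2 = 3.

3


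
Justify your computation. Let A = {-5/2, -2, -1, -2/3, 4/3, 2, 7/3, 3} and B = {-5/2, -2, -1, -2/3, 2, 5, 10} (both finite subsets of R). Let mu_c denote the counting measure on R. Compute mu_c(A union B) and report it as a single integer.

Counting measure on a finite set equals cardinality. By inclusion-exclusion, |A union B| = |A| + |B| - |A cap B|.
|A| = 8, |B| = 7, |A cap B| = 5.
So mu_c(A union B) = 8 + 7 - 5 = 10.

10


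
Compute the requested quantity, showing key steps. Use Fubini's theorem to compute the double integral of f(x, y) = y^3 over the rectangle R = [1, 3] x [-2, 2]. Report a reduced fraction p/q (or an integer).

f(x, y) is a tensor product of a function of x and a function of y, and both factors are bounded continuous (hence Lebesgue integrable) on the rectangle, so Fubini's theorem applies:
  integral_R f d(m x m) = (integral_a1^b1 1 dx) * (integral_a2^b2 y^3 dy).
Inner integral in x: integral_{1}^{3} 1 dx = (3^1 - 1^1)/1
  = 2.
Inner integral in y: integral_{-2}^{2} y^3 dy = (2^4 - (-2)^4)/4
  = 0.
Product: (2) * (0) = 0.

0
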